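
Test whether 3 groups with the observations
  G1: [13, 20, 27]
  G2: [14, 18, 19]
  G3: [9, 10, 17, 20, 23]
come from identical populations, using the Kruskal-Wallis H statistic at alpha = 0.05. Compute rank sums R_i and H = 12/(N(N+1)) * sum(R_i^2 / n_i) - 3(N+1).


Step 1: Combine all N = 11 observations and assign midranks.
sorted (value, group, rank): (9,G3,1), (10,G3,2), (13,G1,3), (14,G2,4), (17,G3,5), (18,G2,6), (19,G2,7), (20,G1,8.5), (20,G3,8.5), (23,G3,10), (27,G1,11)
Step 2: Sum ranks within each group.
R_1 = 22.5 (n_1 = 3)
R_2 = 17 (n_2 = 3)
R_3 = 26.5 (n_3 = 5)
Step 3: H = 12/(N(N+1)) * sum(R_i^2/n_i) - 3(N+1)
     = 12/(11*12) * (22.5^2/3 + 17^2/3 + 26.5^2/5) - 3*12
     = 0.090909 * 405.533 - 36
     = 0.866667.
Step 4: Ties present; correction factor C = 1 - 6/(11^3 - 11) = 0.995455. Corrected H = 0.866667 / 0.995455 = 0.870624.
Step 5: Under H0, H ~ chi^2(2); p-value = 0.647063.
Step 6: alpha = 0.05. fail to reject H0.

H = 0.8706, df = 2, p = 0.647063, fail to reject H0.


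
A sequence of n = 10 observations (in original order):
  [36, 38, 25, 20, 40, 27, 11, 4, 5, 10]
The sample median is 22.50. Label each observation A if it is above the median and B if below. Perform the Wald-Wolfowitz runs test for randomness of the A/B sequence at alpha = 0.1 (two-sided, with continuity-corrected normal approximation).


Step 1: Compute median = 22.50; label A = above, B = below.
Labels in order: AAABAABBBB  (n_A = 5, n_B = 5)
Step 2: Count runs R = 4.
Step 3: Under H0 (random ordering), E[R] = 2*n_A*n_B/(n_A+n_B) + 1 = 2*5*5/10 + 1 = 6.0000.
        Var[R] = 2*n_A*n_B*(2*n_A*n_B - n_A - n_B) / ((n_A+n_B)^2 * (n_A+n_B-1)) = 2000/900 = 2.2222.
        SD[R] = 1.4907.
Step 4: Continuity-corrected z = (R + 0.5 - E[R]) / SD[R] = (4 + 0.5 - 6.0000) / 1.4907 = -1.0062.
Step 5: Two-sided p-value via normal approximation = 2*(1 - Phi(|z|)) = 0.314305.
Step 6: alpha = 0.1. fail to reject H0.

R = 4, z = -1.0062, p = 0.314305, fail to reject H0.


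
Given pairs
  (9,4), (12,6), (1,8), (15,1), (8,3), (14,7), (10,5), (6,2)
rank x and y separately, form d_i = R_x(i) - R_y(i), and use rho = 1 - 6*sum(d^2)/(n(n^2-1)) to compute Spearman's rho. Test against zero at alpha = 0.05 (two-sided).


Step 1: Rank x and y separately (midranks; no ties here).
rank(x): 9->4, 12->6, 1->1, 15->8, 8->3, 14->7, 10->5, 6->2
rank(y): 4->4, 6->6, 8->8, 1->1, 3->3, 7->7, 5->5, 2->2
Step 2: d_i = R_x(i) - R_y(i); compute d_i^2.
  (4-4)^2=0, (6-6)^2=0, (1-8)^2=49, (8-1)^2=49, (3-3)^2=0, (7-7)^2=0, (5-5)^2=0, (2-2)^2=0
sum(d^2) = 98.
Step 3: rho = 1 - 6*98 / (8*(8^2 - 1)) = 1 - 588/504 = -0.166667.
Step 4: Under H0, t = rho * sqrt((n-2)/(1-rho^2)) = -0.4140 ~ t(6).
Step 5: Two-sided p-value from the t-distribution with 6 df = 0.693239.
Step 6: alpha = 0.05. fail to reject H0.

rho = -0.1667, p = 0.693239, fail to reject H0 at alpha = 0.05.


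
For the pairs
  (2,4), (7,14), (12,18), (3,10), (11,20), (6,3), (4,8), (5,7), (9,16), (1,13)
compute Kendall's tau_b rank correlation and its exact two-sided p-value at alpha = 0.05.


Step 1: Enumerate the 45 unordered pairs (i,j) with i<j and classify each by sign(x_j-x_i) * sign(y_j-y_i).
  (1,2):dx=+5,dy=+10->C; (1,3):dx=+10,dy=+14->C; (1,4):dx=+1,dy=+6->C; (1,5):dx=+9,dy=+16->C
  (1,6):dx=+4,dy=-1->D; (1,7):dx=+2,dy=+4->C; (1,8):dx=+3,dy=+3->C; (1,9):dx=+7,dy=+12->C
  (1,10):dx=-1,dy=+9->D; (2,3):dx=+5,dy=+4->C; (2,4):dx=-4,dy=-4->C; (2,5):dx=+4,dy=+6->C
  (2,6):dx=-1,dy=-11->C; (2,7):dx=-3,dy=-6->C; (2,8):dx=-2,dy=-7->C; (2,9):dx=+2,dy=+2->C
  (2,10):dx=-6,dy=-1->C; (3,4):dx=-9,dy=-8->C; (3,5):dx=-1,dy=+2->D; (3,6):dx=-6,dy=-15->C
  (3,7):dx=-8,dy=-10->C; (3,8):dx=-7,dy=-11->C; (3,9):dx=-3,dy=-2->C; (3,10):dx=-11,dy=-5->C
  (4,5):dx=+8,dy=+10->C; (4,6):dx=+3,dy=-7->D; (4,7):dx=+1,dy=-2->D; (4,8):dx=+2,dy=-3->D
  (4,9):dx=+6,dy=+6->C; (4,10):dx=-2,dy=+3->D; (5,6):dx=-5,dy=-17->C; (5,7):dx=-7,dy=-12->C
  (5,8):dx=-6,dy=-13->C; (5,9):dx=-2,dy=-4->C; (5,10):dx=-10,dy=-7->C; (6,7):dx=-2,dy=+5->D
  (6,8):dx=-1,dy=+4->D; (6,9):dx=+3,dy=+13->C; (6,10):dx=-5,dy=+10->D; (7,8):dx=+1,dy=-1->D
  (7,9):dx=+5,dy=+8->C; (7,10):dx=-3,dy=+5->D; (8,9):dx=+4,dy=+9->C; (8,10):dx=-4,dy=+6->D
  (9,10):dx=-8,dy=-3->C
Step 2: C = 32, D = 13, total pairs = 45.
Step 3: tau = (C - D)/(n(n-1)/2) = (32 - 13)/45 = 0.422222.
Step 4: Exact two-sided p-value (enumerate n! = 3628800 permutations of y under H0): p = 0.108313.
Step 5: alpha = 0.05. fail to reject H0.

tau_b = 0.4222 (C=32, D=13), p = 0.108313, fail to reject H0.


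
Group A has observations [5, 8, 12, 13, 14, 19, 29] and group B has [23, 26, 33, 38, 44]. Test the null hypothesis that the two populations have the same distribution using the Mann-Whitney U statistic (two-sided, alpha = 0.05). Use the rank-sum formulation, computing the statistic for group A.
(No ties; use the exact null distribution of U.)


Step 1: Combine and sort all 12 observations; assign midranks.
sorted (value, group): (5,X), (8,X), (12,X), (13,X), (14,X), (19,X), (23,Y), (26,Y), (29,X), (33,Y), (38,Y), (44,Y)
ranks: 5->1, 8->2, 12->3, 13->4, 14->5, 19->6, 23->7, 26->8, 29->9, 33->10, 38->11, 44->12
Step 2: Rank sum for X: R1 = 1 + 2 + 3 + 4 + 5 + 6 + 9 = 30.
Step 3: U_X = R1 - n1(n1+1)/2 = 30 - 7*8/2 = 30 - 28 = 2.
       U_Y = n1*n2 - U_X = 35 - 2 = 33.
Step 4: No ties, so the exact null distribution of U (based on enumerating the C(12,7) = 792 equally likely rank assignments) gives the two-sided p-value.
Step 5: p-value = 0.010101; compare to alpha = 0.05. reject H0.

U_X = 2, p = 0.010101, reject H0 at alpha = 0.05.


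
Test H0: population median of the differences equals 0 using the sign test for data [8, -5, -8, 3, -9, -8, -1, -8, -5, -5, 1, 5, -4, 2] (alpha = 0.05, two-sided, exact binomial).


Step 1: Discard zero differences. Original n = 14; n_eff = number of nonzero differences = 14.
Nonzero differences (with sign): +8, -5, -8, +3, -9, -8, -1, -8, -5, -5, +1, +5, -4, +2
Step 2: Count signs: positive = 5, negative = 9.
Step 3: Under H0: P(positive) = 0.5, so the number of positives S ~ Bin(14, 0.5).
Step 4: Two-sided exact p-value = sum of Bin(14,0.5) probabilities at or below the observed probability = 0.423950.
Step 5: alpha = 0.05. fail to reject H0.

n_eff = 14, pos = 5, neg = 9, p = 0.423950, fail to reject H0.


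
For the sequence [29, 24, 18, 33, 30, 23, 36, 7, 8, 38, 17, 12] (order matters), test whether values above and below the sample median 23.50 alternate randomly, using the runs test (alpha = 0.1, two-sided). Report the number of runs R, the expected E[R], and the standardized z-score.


Step 1: Compute median = 23.50; label A = above, B = below.
Labels in order: AABAABABBABB  (n_A = 6, n_B = 6)
Step 2: Count runs R = 8.
Step 3: Under H0 (random ordering), E[R] = 2*n_A*n_B/(n_A+n_B) + 1 = 2*6*6/12 + 1 = 7.0000.
        Var[R] = 2*n_A*n_B*(2*n_A*n_B - n_A - n_B) / ((n_A+n_B)^2 * (n_A+n_B-1)) = 4320/1584 = 2.7273.
        SD[R] = 1.6514.
Step 4: Continuity-corrected z = (R - 0.5 - E[R]) / SD[R] = (8 - 0.5 - 7.0000) / 1.6514 = 0.3028.
Step 5: Two-sided p-value via normal approximation = 2*(1 - Phi(|z|)) = 0.762069.
Step 6: alpha = 0.1. fail to reject H0.

R = 8, z = 0.3028, p = 0.762069, fail to reject H0.


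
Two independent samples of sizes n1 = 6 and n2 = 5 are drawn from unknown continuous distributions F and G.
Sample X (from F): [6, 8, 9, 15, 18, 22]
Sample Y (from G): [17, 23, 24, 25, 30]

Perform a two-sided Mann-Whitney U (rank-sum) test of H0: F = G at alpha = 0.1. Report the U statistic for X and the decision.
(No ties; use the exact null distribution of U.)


Step 1: Combine and sort all 11 observations; assign midranks.
sorted (value, group): (6,X), (8,X), (9,X), (15,X), (17,Y), (18,X), (22,X), (23,Y), (24,Y), (25,Y), (30,Y)
ranks: 6->1, 8->2, 9->3, 15->4, 17->5, 18->6, 22->7, 23->8, 24->9, 25->10, 30->11
Step 2: Rank sum for X: R1 = 1 + 2 + 3 + 4 + 6 + 7 = 23.
Step 3: U_X = R1 - n1(n1+1)/2 = 23 - 6*7/2 = 23 - 21 = 2.
       U_Y = n1*n2 - U_X = 30 - 2 = 28.
Step 4: No ties, so the exact null distribution of U (based on enumerating the C(11,6) = 462 equally likely rank assignments) gives the two-sided p-value.
Step 5: p-value = 0.017316; compare to alpha = 0.1. reject H0.

U_X = 2, p = 0.017316, reject H0 at alpha = 0.1.


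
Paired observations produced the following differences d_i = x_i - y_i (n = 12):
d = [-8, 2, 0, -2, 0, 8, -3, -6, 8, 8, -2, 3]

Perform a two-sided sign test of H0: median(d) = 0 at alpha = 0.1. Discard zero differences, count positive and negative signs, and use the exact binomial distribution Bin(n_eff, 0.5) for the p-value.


Step 1: Discard zero differences. Original n = 12; n_eff = number of nonzero differences = 10.
Nonzero differences (with sign): -8, +2, -2, +8, -3, -6, +8, +8, -2, +3
Step 2: Count signs: positive = 5, negative = 5.
Step 3: Under H0: P(positive) = 0.5, so the number of positives S ~ Bin(10, 0.5).
Step 4: Two-sided exact p-value = sum of Bin(10,0.5) probabilities at or below the observed probability = 1.000000.
Step 5: alpha = 0.1. fail to reject H0.

n_eff = 10, pos = 5, neg = 5, p = 1.000000, fail to reject H0.


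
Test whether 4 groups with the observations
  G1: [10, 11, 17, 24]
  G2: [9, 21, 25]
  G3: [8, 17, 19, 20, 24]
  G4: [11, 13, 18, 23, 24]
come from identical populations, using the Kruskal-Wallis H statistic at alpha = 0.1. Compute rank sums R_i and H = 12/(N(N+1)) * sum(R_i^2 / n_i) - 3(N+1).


Step 1: Combine all N = 17 observations and assign midranks.
sorted (value, group, rank): (8,G3,1), (9,G2,2), (10,G1,3), (11,G1,4.5), (11,G4,4.5), (13,G4,6), (17,G1,7.5), (17,G3,7.5), (18,G4,9), (19,G3,10), (20,G3,11), (21,G2,12), (23,G4,13), (24,G1,15), (24,G3,15), (24,G4,15), (25,G2,17)
Step 2: Sum ranks within each group.
R_1 = 30 (n_1 = 4)
R_2 = 31 (n_2 = 3)
R_3 = 44.5 (n_3 = 5)
R_4 = 47.5 (n_4 = 5)
Step 3: H = 12/(N(N+1)) * sum(R_i^2/n_i) - 3(N+1)
     = 12/(17*18) * (30^2/4 + 31^2/3 + 44.5^2/5 + 47.5^2/5) - 3*18
     = 0.039216 * 1392.63 - 54
     = 0.613072.
Step 4: Ties present; correction factor C = 1 - 36/(17^3 - 17) = 0.992647. Corrected H = 0.613072 / 0.992647 = 0.617613.
Step 5: Under H0, H ~ chi^2(3); p-value = 0.892389.
Step 6: alpha = 0.1. fail to reject H0.

H = 0.6176, df = 3, p = 0.892389, fail to reject H0.


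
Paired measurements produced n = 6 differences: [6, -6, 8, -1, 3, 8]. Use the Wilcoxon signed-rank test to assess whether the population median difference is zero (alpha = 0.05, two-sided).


Step 1: Drop any zero differences (none here) and take |d_i|.
|d| = [6, 6, 8, 1, 3, 8]
Step 2: Midrank |d_i| (ties get averaged ranks).
ranks: |6|->3.5, |6|->3.5, |8|->5.5, |1|->1, |3|->2, |8|->5.5
Step 3: Attach original signs; sum ranks with positive sign and with negative sign.
W+ = 3.5 + 5.5 + 2 + 5.5 = 16.5
W- = 3.5 + 1 = 4.5
(Check: W+ + W- = 21 should equal n(n+1)/2 = 21.)
Step 4: Test statistic W = min(W+, W-) = 4.5.
Step 5: Ties in |d|, so use the tie-corrected normal approximation.
        E[W] = n(n+1)/4 = 6*7/4 = 10.5.
        Tie groups: |d|=6 (t=2), |d|=8 (t=2); sum(t^3 - t) = 12.
        Var[W] = n(n+1)(2n+1)/24 - sum(t^3-t)/48 = 546/24 - 12/48 = 22.5.
        z = (W - E[W]) / sqrt(Var[W]) = (4.5 - 10.5) / 4.7434 = -1.2649.
        Two-sided p = 2*Phi(z) = 0.205903.
Step 6: alpha = 0.05. fail to reject H0.

W+ = 16.5, W- = 4.5, W = min = 4.5, p = 0.205903, fail to reject H0.


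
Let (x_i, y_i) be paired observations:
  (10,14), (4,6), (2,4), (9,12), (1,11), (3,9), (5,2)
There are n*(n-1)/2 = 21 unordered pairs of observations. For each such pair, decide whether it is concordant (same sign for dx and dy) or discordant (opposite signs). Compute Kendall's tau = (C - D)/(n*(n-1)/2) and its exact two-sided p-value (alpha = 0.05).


Step 1: Enumerate the 21 unordered pairs (i,j) with i<j and classify each by sign(x_j-x_i) * sign(y_j-y_i).
  (1,2):dx=-6,dy=-8->C; (1,3):dx=-8,dy=-10->C; (1,4):dx=-1,dy=-2->C; (1,5):dx=-9,dy=-3->C
  (1,6):dx=-7,dy=-5->C; (1,7):dx=-5,dy=-12->C; (2,3):dx=-2,dy=-2->C; (2,4):dx=+5,dy=+6->C
  (2,5):dx=-3,dy=+5->D; (2,6):dx=-1,dy=+3->D; (2,7):dx=+1,dy=-4->D; (3,4):dx=+7,dy=+8->C
  (3,5):dx=-1,dy=+7->D; (3,6):dx=+1,dy=+5->C; (3,7):dx=+3,dy=-2->D; (4,5):dx=-8,dy=-1->C
  (4,6):dx=-6,dy=-3->C; (4,7):dx=-4,dy=-10->C; (5,6):dx=+2,dy=-2->D; (5,7):dx=+4,dy=-9->D
  (6,7):dx=+2,dy=-7->D
Step 2: C = 13, D = 8, total pairs = 21.
Step 3: tau = (C - D)/(n(n-1)/2) = (13 - 8)/21 = 0.238095.
Step 4: Exact two-sided p-value (enumerate n! = 5040 permutations of y under H0): p = 0.561905.
Step 5: alpha = 0.05. fail to reject H0.

tau_b = 0.2381 (C=13, D=8), p = 0.561905, fail to reject H0.


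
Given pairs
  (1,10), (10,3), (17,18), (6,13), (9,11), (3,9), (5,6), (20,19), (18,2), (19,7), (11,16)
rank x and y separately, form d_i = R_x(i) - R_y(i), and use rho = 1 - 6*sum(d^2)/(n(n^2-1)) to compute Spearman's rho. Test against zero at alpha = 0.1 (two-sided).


Step 1: Rank x and y separately (midranks; no ties here).
rank(x): 1->1, 10->6, 17->8, 6->4, 9->5, 3->2, 5->3, 20->11, 18->9, 19->10, 11->7
rank(y): 10->6, 3->2, 18->10, 13->8, 11->7, 9->5, 6->3, 19->11, 2->1, 7->4, 16->9
Step 2: d_i = R_x(i) - R_y(i); compute d_i^2.
  (1-6)^2=25, (6-2)^2=16, (8-10)^2=4, (4-8)^2=16, (5-7)^2=4, (2-5)^2=9, (3-3)^2=0, (11-11)^2=0, (9-1)^2=64, (10-4)^2=36, (7-9)^2=4
sum(d^2) = 178.
Step 3: rho = 1 - 6*178 / (11*(11^2 - 1)) = 1 - 1068/1320 = 0.190909.
Step 4: Under H0, t = rho * sqrt((n-2)/(1-rho^2)) = 0.5835 ~ t(9).
Step 5: Two-sided p-value from the t-distribution with 9 df = 0.573913.
Step 6: alpha = 0.1. fail to reject H0.

rho = 0.1909, p = 0.573913, fail to reject H0 at alpha = 0.1.


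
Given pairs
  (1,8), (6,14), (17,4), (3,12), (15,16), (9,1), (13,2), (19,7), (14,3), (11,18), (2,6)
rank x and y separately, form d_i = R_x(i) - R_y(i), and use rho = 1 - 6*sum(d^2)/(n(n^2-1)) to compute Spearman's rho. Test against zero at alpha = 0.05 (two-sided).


Step 1: Rank x and y separately (midranks; no ties here).
rank(x): 1->1, 6->4, 17->10, 3->3, 15->9, 9->5, 13->7, 19->11, 14->8, 11->6, 2->2
rank(y): 8->7, 14->9, 4->4, 12->8, 16->10, 1->1, 2->2, 7->6, 3->3, 18->11, 6->5
Step 2: d_i = R_x(i) - R_y(i); compute d_i^2.
  (1-7)^2=36, (4-9)^2=25, (10-4)^2=36, (3-8)^2=25, (9-10)^2=1, (5-1)^2=16, (7-2)^2=25, (11-6)^2=25, (8-3)^2=25, (6-11)^2=25, (2-5)^2=9
sum(d^2) = 248.
Step 3: rho = 1 - 6*248 / (11*(11^2 - 1)) = 1 - 1488/1320 = -0.127273.
Step 4: Under H0, t = rho * sqrt((n-2)/(1-rho^2)) = -0.3849 ~ t(9).
Step 5: Two-sided p-value from the t-distribution with 9 df = 0.709215.
Step 6: alpha = 0.05. fail to reject H0.

rho = -0.1273, p = 0.709215, fail to reject H0 at alpha = 0.05.


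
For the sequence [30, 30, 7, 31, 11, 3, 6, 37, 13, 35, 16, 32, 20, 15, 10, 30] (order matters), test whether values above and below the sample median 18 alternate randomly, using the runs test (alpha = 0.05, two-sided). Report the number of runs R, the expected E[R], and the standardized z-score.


Step 1: Compute median = 18; label A = above, B = below.
Labels in order: AABABBBABABAABBA  (n_A = 8, n_B = 8)
Step 2: Count runs R = 11.
Step 3: Under H0 (random ordering), E[R] = 2*n_A*n_B/(n_A+n_B) + 1 = 2*8*8/16 + 1 = 9.0000.
        Var[R] = 2*n_A*n_B*(2*n_A*n_B - n_A - n_B) / ((n_A+n_B)^2 * (n_A+n_B-1)) = 14336/3840 = 3.7333.
        SD[R] = 1.9322.
Step 4: Continuity-corrected z = (R - 0.5 - E[R]) / SD[R] = (11 - 0.5 - 9.0000) / 1.9322 = 0.7763.
Step 5: Two-sided p-value via normal approximation = 2*(1 - Phi(|z|)) = 0.437558.
Step 6: alpha = 0.05. fail to reject H0.

R = 11, z = 0.7763, p = 0.437558, fail to reject H0.


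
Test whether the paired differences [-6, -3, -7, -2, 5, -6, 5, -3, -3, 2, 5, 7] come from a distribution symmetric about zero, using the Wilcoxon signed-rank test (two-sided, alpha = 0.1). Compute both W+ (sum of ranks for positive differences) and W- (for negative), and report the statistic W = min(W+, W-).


Step 1: Drop any zero differences (none here) and take |d_i|.
|d| = [6, 3, 7, 2, 5, 6, 5, 3, 3, 2, 5, 7]
Step 2: Midrank |d_i| (ties get averaged ranks).
ranks: |6|->9.5, |3|->4, |7|->11.5, |2|->1.5, |5|->7, |6|->9.5, |5|->7, |3|->4, |3|->4, |2|->1.5, |5|->7, |7|->11.5
Step 3: Attach original signs; sum ranks with positive sign and with negative sign.
W+ = 7 + 7 + 1.5 + 7 + 11.5 = 34
W- = 9.5 + 4 + 11.5 + 1.5 + 9.5 + 4 + 4 = 44
(Check: W+ + W- = 78 should equal n(n+1)/2 = 78.)
Step 4: Test statistic W = min(W+, W-) = 34.
Step 5: Ties in |d|, so use the tie-corrected normal approximation.
        E[W] = n(n+1)/4 = 12*13/4 = 39.
        Tie groups: |d|=2 (t=2), |d|=3 (t=3), |d|=5 (t=3), |d|=6 (t=2), |d|=7 (t=2); sum(t^3 - t) = 66.
        Var[W] = n(n+1)(2n+1)/24 - sum(t^3-t)/48 = 3900/24 - 66/48 = 161.125.
        z = (W - E[W]) / sqrt(Var[W]) = (34 - 39) / 12.6935 = -0.3939.
        Two-sided p = 2*Phi(z) = 0.693653.
Step 6: alpha = 0.1. fail to reject H0.

W+ = 34, W- = 44, W = min = 34, p = 0.693653, fail to reject H0.


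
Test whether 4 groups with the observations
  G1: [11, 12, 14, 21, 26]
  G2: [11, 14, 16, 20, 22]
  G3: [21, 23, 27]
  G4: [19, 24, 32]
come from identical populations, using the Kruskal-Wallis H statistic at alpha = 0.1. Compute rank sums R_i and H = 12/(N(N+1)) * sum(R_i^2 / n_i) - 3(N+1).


Step 1: Combine all N = 16 observations and assign midranks.
sorted (value, group, rank): (11,G1,1.5), (11,G2,1.5), (12,G1,3), (14,G1,4.5), (14,G2,4.5), (16,G2,6), (19,G4,7), (20,G2,8), (21,G1,9.5), (21,G3,9.5), (22,G2,11), (23,G3,12), (24,G4,13), (26,G1,14), (27,G3,15), (32,G4,16)
Step 2: Sum ranks within each group.
R_1 = 32.5 (n_1 = 5)
R_2 = 31 (n_2 = 5)
R_3 = 36.5 (n_3 = 3)
R_4 = 36 (n_4 = 3)
Step 3: H = 12/(N(N+1)) * sum(R_i^2/n_i) - 3(N+1)
     = 12/(16*17) * (32.5^2/5 + 31^2/5 + 36.5^2/3 + 36^2/3) - 3*17
     = 0.044118 * 1279.53 - 51
     = 5.450000.
Step 4: Ties present; correction factor C = 1 - 18/(16^3 - 16) = 0.995588. Corrected H = 5.450000 / 0.995588 = 5.474151.
Step 5: Under H0, H ~ chi^2(3); p-value = 0.140193.
Step 6: alpha = 0.1. fail to reject H0.

H = 5.4742, df = 3, p = 0.140193, fail to reject H0.


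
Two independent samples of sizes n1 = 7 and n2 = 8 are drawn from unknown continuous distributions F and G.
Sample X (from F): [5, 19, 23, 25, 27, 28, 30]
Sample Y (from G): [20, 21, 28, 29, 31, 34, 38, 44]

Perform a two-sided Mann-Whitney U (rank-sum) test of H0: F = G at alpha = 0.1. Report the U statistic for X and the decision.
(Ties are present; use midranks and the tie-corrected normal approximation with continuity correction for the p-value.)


Step 1: Combine and sort all 15 observations; assign midranks.
sorted (value, group): (5,X), (19,X), (20,Y), (21,Y), (23,X), (25,X), (27,X), (28,X), (28,Y), (29,Y), (30,X), (31,Y), (34,Y), (38,Y), (44,Y)
ranks: 5->1, 19->2, 20->3, 21->4, 23->5, 25->6, 27->7, 28->8.5, 28->8.5, 29->10, 30->11, 31->12, 34->13, 38->14, 44->15
Step 2: Rank sum for X: R1 = 1 + 2 + 5 + 6 + 7 + 8.5 + 11 = 40.5.
Step 3: U_X = R1 - n1(n1+1)/2 = 40.5 - 7*8/2 = 40.5 - 28 = 12.5.
       U_Y = n1*n2 - U_X = 56 - 12.5 = 43.5.
Step 4: Ties are present, so use the tie-corrected normal approximation (with continuity correction) for the p-value.
Step 5: p-value = 0.082305; compare to alpha = 0.1. reject H0.

U_X = 12.5, p = 0.082305, reject H0 at alpha = 0.1.


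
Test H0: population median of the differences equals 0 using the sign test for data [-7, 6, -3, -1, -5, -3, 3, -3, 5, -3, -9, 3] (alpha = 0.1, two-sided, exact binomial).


Step 1: Discard zero differences. Original n = 12; n_eff = number of nonzero differences = 12.
Nonzero differences (with sign): -7, +6, -3, -1, -5, -3, +3, -3, +5, -3, -9, +3
Step 2: Count signs: positive = 4, negative = 8.
Step 3: Under H0: P(positive) = 0.5, so the number of positives S ~ Bin(12, 0.5).
Step 4: Two-sided exact p-value = sum of Bin(12,0.5) probabilities at or below the observed probability = 0.387695.
Step 5: alpha = 0.1. fail to reject H0.

n_eff = 12, pos = 4, neg = 8, p = 0.387695, fail to reject H0.


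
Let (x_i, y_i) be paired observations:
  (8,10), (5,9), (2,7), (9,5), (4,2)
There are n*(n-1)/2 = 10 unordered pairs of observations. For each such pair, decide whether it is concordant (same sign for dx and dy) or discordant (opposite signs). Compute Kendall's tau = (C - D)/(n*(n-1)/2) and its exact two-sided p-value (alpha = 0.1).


Step 1: Enumerate the 10 unordered pairs (i,j) with i<j and classify each by sign(x_j-x_i) * sign(y_j-y_i).
  (1,2):dx=-3,dy=-1->C; (1,3):dx=-6,dy=-3->C; (1,4):dx=+1,dy=-5->D; (1,5):dx=-4,dy=-8->C
  (2,3):dx=-3,dy=-2->C; (2,4):dx=+4,dy=-4->D; (2,5):dx=-1,dy=-7->C; (3,4):dx=+7,dy=-2->D
  (3,5):dx=+2,dy=-5->D; (4,5):dx=-5,dy=-3->C
Step 2: C = 6, D = 4, total pairs = 10.
Step 3: tau = (C - D)/(n(n-1)/2) = (6 - 4)/10 = 0.200000.
Step 4: Exact two-sided p-value (enumerate n! = 120 permutations of y under H0): p = 0.816667.
Step 5: alpha = 0.1. fail to reject H0.

tau_b = 0.2000 (C=6, D=4), p = 0.816667, fail to reject H0.


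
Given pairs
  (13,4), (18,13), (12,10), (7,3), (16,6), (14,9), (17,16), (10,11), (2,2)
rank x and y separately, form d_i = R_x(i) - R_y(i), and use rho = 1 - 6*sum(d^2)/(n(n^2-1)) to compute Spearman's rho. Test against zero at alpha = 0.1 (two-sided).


Step 1: Rank x and y separately (midranks; no ties here).
rank(x): 13->5, 18->9, 12->4, 7->2, 16->7, 14->6, 17->8, 10->3, 2->1
rank(y): 4->3, 13->8, 10->6, 3->2, 6->4, 9->5, 16->9, 11->7, 2->1
Step 2: d_i = R_x(i) - R_y(i); compute d_i^2.
  (5-3)^2=4, (9-8)^2=1, (4-6)^2=4, (2-2)^2=0, (7-4)^2=9, (6-5)^2=1, (8-9)^2=1, (3-7)^2=16, (1-1)^2=0
sum(d^2) = 36.
Step 3: rho = 1 - 6*36 / (9*(9^2 - 1)) = 1 - 216/720 = 0.700000.
Step 4: Under H0, t = rho * sqrt((n-2)/(1-rho^2)) = 2.5934 ~ t(7).
Step 5: Two-sided p-value from the t-distribution with 7 df = 0.035770.
Step 6: alpha = 0.1. reject H0.

rho = 0.7000, p = 0.035770, reject H0 at alpha = 0.1.


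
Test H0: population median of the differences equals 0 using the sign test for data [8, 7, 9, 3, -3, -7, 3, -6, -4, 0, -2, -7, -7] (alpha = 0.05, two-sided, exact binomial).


Step 1: Discard zero differences. Original n = 13; n_eff = number of nonzero differences = 12.
Nonzero differences (with sign): +8, +7, +9, +3, -3, -7, +3, -6, -4, -2, -7, -7
Step 2: Count signs: positive = 5, negative = 7.
Step 3: Under H0: P(positive) = 0.5, so the number of positives S ~ Bin(12, 0.5).
Step 4: Two-sided exact p-value = sum of Bin(12,0.5) probabilities at or below the observed probability = 0.774414.
Step 5: alpha = 0.05. fail to reject H0.

n_eff = 12, pos = 5, neg = 7, p = 0.774414, fail to reject H0.


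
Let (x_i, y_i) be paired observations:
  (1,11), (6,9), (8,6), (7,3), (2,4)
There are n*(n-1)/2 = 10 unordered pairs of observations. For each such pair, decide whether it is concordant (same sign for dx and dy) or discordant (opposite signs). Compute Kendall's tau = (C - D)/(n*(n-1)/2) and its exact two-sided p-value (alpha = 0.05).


Step 1: Enumerate the 10 unordered pairs (i,j) with i<j and classify each by sign(x_j-x_i) * sign(y_j-y_i).
  (1,2):dx=+5,dy=-2->D; (1,3):dx=+7,dy=-5->D; (1,4):dx=+6,dy=-8->D; (1,5):dx=+1,dy=-7->D
  (2,3):dx=+2,dy=-3->D; (2,4):dx=+1,dy=-6->D; (2,5):dx=-4,dy=-5->C; (3,4):dx=-1,dy=-3->C
  (3,5):dx=-6,dy=-2->C; (4,5):dx=-5,dy=+1->D
Step 2: C = 3, D = 7, total pairs = 10.
Step 3: tau = (C - D)/(n(n-1)/2) = (3 - 7)/10 = -0.400000.
Step 4: Exact two-sided p-value (enumerate n! = 120 permutations of y under H0): p = 0.483333.
Step 5: alpha = 0.05. fail to reject H0.

tau_b = -0.4000 (C=3, D=7), p = 0.483333, fail to reject H0.


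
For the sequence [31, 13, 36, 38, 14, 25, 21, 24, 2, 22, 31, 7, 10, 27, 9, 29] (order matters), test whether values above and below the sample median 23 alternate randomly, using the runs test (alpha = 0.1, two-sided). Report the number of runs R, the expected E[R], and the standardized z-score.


Step 1: Compute median = 23; label A = above, B = below.
Labels in order: ABAABABABBABBABA  (n_A = 8, n_B = 8)
Step 2: Count runs R = 13.
Step 3: Under H0 (random ordering), E[R] = 2*n_A*n_B/(n_A+n_B) + 1 = 2*8*8/16 + 1 = 9.0000.
        Var[R] = 2*n_A*n_B*(2*n_A*n_B - n_A - n_B) / ((n_A+n_B)^2 * (n_A+n_B-1)) = 14336/3840 = 3.7333.
        SD[R] = 1.9322.
Step 4: Continuity-corrected z = (R - 0.5 - E[R]) / SD[R] = (13 - 0.5 - 9.0000) / 1.9322 = 1.8114.
Step 5: Two-sided p-value via normal approximation = 2*(1 - Phi(|z|)) = 0.070076.
Step 6: alpha = 0.1. reject H0.

R = 13, z = 1.8114, p = 0.070076, reject H0.


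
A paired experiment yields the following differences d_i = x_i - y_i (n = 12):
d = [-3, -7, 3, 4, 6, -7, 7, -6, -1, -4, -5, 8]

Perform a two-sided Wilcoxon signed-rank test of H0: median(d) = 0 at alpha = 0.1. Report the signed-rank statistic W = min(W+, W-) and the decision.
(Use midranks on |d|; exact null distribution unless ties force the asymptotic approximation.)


Step 1: Drop any zero differences (none here) and take |d_i|.
|d| = [3, 7, 3, 4, 6, 7, 7, 6, 1, 4, 5, 8]
Step 2: Midrank |d_i| (ties get averaged ranks).
ranks: |3|->2.5, |7|->10, |3|->2.5, |4|->4.5, |6|->7.5, |7|->10, |7|->10, |6|->7.5, |1|->1, |4|->4.5, |5|->6, |8|->12
Step 3: Attach original signs; sum ranks with positive sign and with negative sign.
W+ = 2.5 + 4.5 + 7.5 + 10 + 12 = 36.5
W- = 2.5 + 10 + 10 + 7.5 + 1 + 4.5 + 6 = 41.5
(Check: W+ + W- = 78 should equal n(n+1)/2 = 78.)
Step 4: Test statistic W = min(W+, W-) = 36.5.
Step 5: Ties in |d|, so use the tie-corrected normal approximation.
        E[W] = n(n+1)/4 = 12*13/4 = 39.
        Tie groups: |d|=3 (t=2), |d|=4 (t=2), |d|=6 (t=2), |d|=7 (t=3); sum(t^3 - t) = 42.
        Var[W] = n(n+1)(2n+1)/24 - sum(t^3-t)/48 = 3900/24 - 42/48 = 161.625.
        z = (W - E[W]) / sqrt(Var[W]) = (36.5 - 39) / 12.7132 = -0.1966.
        Two-sided p = 2*Phi(z) = 0.844104.
Step 6: alpha = 0.1. fail to reject H0.

W+ = 36.5, W- = 41.5, W = min = 36.5, p = 0.844104, fail to reject H0.


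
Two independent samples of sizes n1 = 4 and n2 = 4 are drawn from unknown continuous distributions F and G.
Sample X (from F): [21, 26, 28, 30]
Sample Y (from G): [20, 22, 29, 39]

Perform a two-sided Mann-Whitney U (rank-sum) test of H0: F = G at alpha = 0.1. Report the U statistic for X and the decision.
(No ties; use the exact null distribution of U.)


Step 1: Combine and sort all 8 observations; assign midranks.
sorted (value, group): (20,Y), (21,X), (22,Y), (26,X), (28,X), (29,Y), (30,X), (39,Y)
ranks: 20->1, 21->2, 22->3, 26->4, 28->5, 29->6, 30->7, 39->8
Step 2: Rank sum for X: R1 = 2 + 4 + 5 + 7 = 18.
Step 3: U_X = R1 - n1(n1+1)/2 = 18 - 4*5/2 = 18 - 10 = 8.
       U_Y = n1*n2 - U_X = 16 - 8 = 8.
Step 4: No ties, so the exact null distribution of U (based on enumerating the C(8,4) = 70 equally likely rank assignments) gives the two-sided p-value.
Step 5: p-value = 1.000000; compare to alpha = 0.1. fail to reject H0.

U_X = 8, p = 1.000000, fail to reject H0 at alpha = 0.1.


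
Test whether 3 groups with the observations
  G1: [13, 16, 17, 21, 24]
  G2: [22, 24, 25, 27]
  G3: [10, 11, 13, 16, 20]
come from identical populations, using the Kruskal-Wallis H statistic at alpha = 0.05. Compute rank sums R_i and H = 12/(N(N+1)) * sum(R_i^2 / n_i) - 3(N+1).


Step 1: Combine all N = 14 observations and assign midranks.
sorted (value, group, rank): (10,G3,1), (11,G3,2), (13,G1,3.5), (13,G3,3.5), (16,G1,5.5), (16,G3,5.5), (17,G1,7), (20,G3,8), (21,G1,9), (22,G2,10), (24,G1,11.5), (24,G2,11.5), (25,G2,13), (27,G2,14)
Step 2: Sum ranks within each group.
R_1 = 36.5 (n_1 = 5)
R_2 = 48.5 (n_2 = 4)
R_3 = 20 (n_3 = 5)
Step 3: H = 12/(N(N+1)) * sum(R_i^2/n_i) - 3(N+1)
     = 12/(14*15) * (36.5^2/5 + 48.5^2/4 + 20^2/5) - 3*15
     = 0.057143 * 934.513 - 45
     = 8.400714.
Step 4: Ties present; correction factor C = 1 - 18/(14^3 - 14) = 0.993407. Corrected H = 8.400714 / 0.993407 = 8.456471.
Step 5: Under H0, H ~ chi^2(2); p-value = 0.014578.
Step 6: alpha = 0.05. reject H0.

H = 8.4565, df = 2, p = 0.014578, reject H0.


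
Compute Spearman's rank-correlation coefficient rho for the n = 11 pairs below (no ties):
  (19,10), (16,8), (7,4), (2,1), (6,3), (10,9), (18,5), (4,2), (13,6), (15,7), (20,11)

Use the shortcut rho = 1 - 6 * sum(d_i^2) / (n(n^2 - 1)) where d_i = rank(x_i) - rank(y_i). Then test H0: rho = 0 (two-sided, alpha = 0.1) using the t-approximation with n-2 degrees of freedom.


Step 1: Rank x and y separately (midranks; no ties here).
rank(x): 19->10, 16->8, 7->4, 2->1, 6->3, 10->5, 18->9, 4->2, 13->6, 15->7, 20->11
rank(y): 10->10, 8->8, 4->4, 1->1, 3->3, 9->9, 5->5, 2->2, 6->6, 7->7, 11->11
Step 2: d_i = R_x(i) - R_y(i); compute d_i^2.
  (10-10)^2=0, (8-8)^2=0, (4-4)^2=0, (1-1)^2=0, (3-3)^2=0, (5-9)^2=16, (9-5)^2=16, (2-2)^2=0, (6-6)^2=0, (7-7)^2=0, (11-11)^2=0
sum(d^2) = 32.
Step 3: rho = 1 - 6*32 / (11*(11^2 - 1)) = 1 - 192/1320 = 0.854545.
Step 4: Under H0, t = rho * sqrt((n-2)/(1-rho^2)) = 4.9360 ~ t(9).
Step 5: Two-sided p-value from the t-distribution with 9 df = 0.000807.
Step 6: alpha = 0.1. reject H0.

rho = 0.8545, p = 0.000807, reject H0 at alpha = 0.1.


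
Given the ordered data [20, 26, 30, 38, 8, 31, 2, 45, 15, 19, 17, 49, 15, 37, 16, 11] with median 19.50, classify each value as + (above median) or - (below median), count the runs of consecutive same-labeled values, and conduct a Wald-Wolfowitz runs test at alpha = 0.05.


Step 1: Compute median = 19.50; label A = above, B = below.
Labels in order: AAAABABABBBABABB  (n_A = 8, n_B = 8)
Step 2: Count runs R = 10.
Step 3: Under H0 (random ordering), E[R] = 2*n_A*n_B/(n_A+n_B) + 1 = 2*8*8/16 + 1 = 9.0000.
        Var[R] = 2*n_A*n_B*(2*n_A*n_B - n_A - n_B) / ((n_A+n_B)^2 * (n_A+n_B-1)) = 14336/3840 = 3.7333.
        SD[R] = 1.9322.
Step 4: Continuity-corrected z = (R - 0.5 - E[R]) / SD[R] = (10 - 0.5 - 9.0000) / 1.9322 = 0.2588.
Step 5: Two-sided p-value via normal approximation = 2*(1 - Phi(|z|)) = 0.795809.
Step 6: alpha = 0.05. fail to reject H0.

R = 10, z = 0.2588, p = 0.795809, fail to reject H0.


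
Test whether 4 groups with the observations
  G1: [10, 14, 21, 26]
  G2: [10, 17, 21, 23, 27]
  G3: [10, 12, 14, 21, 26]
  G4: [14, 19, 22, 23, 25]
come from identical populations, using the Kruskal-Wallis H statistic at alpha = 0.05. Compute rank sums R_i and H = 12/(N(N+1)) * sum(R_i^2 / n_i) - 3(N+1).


Step 1: Combine all N = 19 observations and assign midranks.
sorted (value, group, rank): (10,G1,2), (10,G2,2), (10,G3,2), (12,G3,4), (14,G1,6), (14,G3,6), (14,G4,6), (17,G2,8), (19,G4,9), (21,G1,11), (21,G2,11), (21,G3,11), (22,G4,13), (23,G2,14.5), (23,G4,14.5), (25,G4,16), (26,G1,17.5), (26,G3,17.5), (27,G2,19)
Step 2: Sum ranks within each group.
R_1 = 36.5 (n_1 = 4)
R_2 = 54.5 (n_2 = 5)
R_3 = 40.5 (n_3 = 5)
R_4 = 58.5 (n_4 = 5)
Step 3: H = 12/(N(N+1)) * sum(R_i^2/n_i) - 3(N+1)
     = 12/(19*20) * (36.5^2/4 + 54.5^2/5 + 40.5^2/5 + 58.5^2/5) - 3*20
     = 0.031579 * 1939.61 - 60
     = 1.250921.
Step 4: Ties present; correction factor C = 1 - 84/(19^3 - 19) = 0.987719. Corrected H = 1.250921 / 0.987719 = 1.266474.
Step 5: Under H0, H ~ chi^2(3); p-value = 0.737109.
Step 6: alpha = 0.05. fail to reject H0.

H = 1.2665, df = 3, p = 0.737109, fail to reject H0.


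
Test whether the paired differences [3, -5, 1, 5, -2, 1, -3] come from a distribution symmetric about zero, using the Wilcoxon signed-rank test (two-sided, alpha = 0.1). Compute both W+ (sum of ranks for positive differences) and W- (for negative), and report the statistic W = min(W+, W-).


Step 1: Drop any zero differences (none here) and take |d_i|.
|d| = [3, 5, 1, 5, 2, 1, 3]
Step 2: Midrank |d_i| (ties get averaged ranks).
ranks: |3|->4.5, |5|->6.5, |1|->1.5, |5|->6.5, |2|->3, |1|->1.5, |3|->4.5
Step 3: Attach original signs; sum ranks with positive sign and with negative sign.
W+ = 4.5 + 1.5 + 6.5 + 1.5 = 14
W- = 6.5 + 3 + 4.5 = 14
(Check: W+ + W- = 28 should equal n(n+1)/2 = 28.)
Step 4: Test statistic W = min(W+, W-) = 14.
Step 5: Ties in |d|, so use the tie-corrected normal approximation.
        E[W] = n(n+1)/4 = 7*8/4 = 14.
        Tie groups: |d|=1 (t=2), |d|=3 (t=2), |d|=5 (t=2); sum(t^3 - t) = 18.
        Var[W] = n(n+1)(2n+1)/24 - sum(t^3-t)/48 = 840/24 - 18/48 = 34.625.
        z = (W - E[W]) / sqrt(Var[W]) = (14 - 14) / 5.8843 = 0.0000.
        Two-sided p = 2*Phi(z) = 1.000000.
Step 6: alpha = 0.1. fail to reject H0.

W+ = 14, W- = 14, W = min = 14, p = 1.000000, fail to reject H0.


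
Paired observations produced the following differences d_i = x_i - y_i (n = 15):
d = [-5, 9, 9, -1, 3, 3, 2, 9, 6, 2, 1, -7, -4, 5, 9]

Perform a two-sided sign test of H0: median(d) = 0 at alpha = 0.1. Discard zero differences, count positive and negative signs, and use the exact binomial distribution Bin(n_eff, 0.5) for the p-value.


Step 1: Discard zero differences. Original n = 15; n_eff = number of nonzero differences = 15.
Nonzero differences (with sign): -5, +9, +9, -1, +3, +3, +2, +9, +6, +2, +1, -7, -4, +5, +9
Step 2: Count signs: positive = 11, negative = 4.
Step 3: Under H0: P(positive) = 0.5, so the number of positives S ~ Bin(15, 0.5).
Step 4: Two-sided exact p-value = sum of Bin(15,0.5) probabilities at or below the observed probability = 0.118469.
Step 5: alpha = 0.1. fail to reject H0.

n_eff = 15, pos = 11, neg = 4, p = 0.118469, fail to reject H0.


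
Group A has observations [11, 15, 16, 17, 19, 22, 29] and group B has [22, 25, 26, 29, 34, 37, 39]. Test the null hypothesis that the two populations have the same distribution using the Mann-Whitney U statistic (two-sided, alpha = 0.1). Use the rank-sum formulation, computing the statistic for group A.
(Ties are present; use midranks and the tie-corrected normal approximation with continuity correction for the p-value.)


Step 1: Combine and sort all 14 observations; assign midranks.
sorted (value, group): (11,X), (15,X), (16,X), (17,X), (19,X), (22,X), (22,Y), (25,Y), (26,Y), (29,X), (29,Y), (34,Y), (37,Y), (39,Y)
ranks: 11->1, 15->2, 16->3, 17->4, 19->5, 22->6.5, 22->6.5, 25->8, 26->9, 29->10.5, 29->10.5, 34->12, 37->13, 39->14
Step 2: Rank sum for X: R1 = 1 + 2 + 3 + 4 + 5 + 6.5 + 10.5 = 32.
Step 3: U_X = R1 - n1(n1+1)/2 = 32 - 7*8/2 = 32 - 28 = 4.
       U_Y = n1*n2 - U_X = 49 - 4 = 45.
Step 4: Ties are present, so use the tie-corrected normal approximation (with continuity correction) for the p-value.
Step 5: p-value = 0.010433; compare to alpha = 0.1. reject H0.

U_X = 4, p = 0.010433, reject H0 at alpha = 0.1.


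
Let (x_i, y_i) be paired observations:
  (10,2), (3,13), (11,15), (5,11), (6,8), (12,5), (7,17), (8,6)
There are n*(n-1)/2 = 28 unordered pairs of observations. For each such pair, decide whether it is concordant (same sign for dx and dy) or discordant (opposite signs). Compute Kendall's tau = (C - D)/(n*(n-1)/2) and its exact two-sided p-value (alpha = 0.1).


Step 1: Enumerate the 28 unordered pairs (i,j) with i<j and classify each by sign(x_j-x_i) * sign(y_j-y_i).
  (1,2):dx=-7,dy=+11->D; (1,3):dx=+1,dy=+13->C; (1,4):dx=-5,dy=+9->D; (1,5):dx=-4,dy=+6->D
  (1,6):dx=+2,dy=+3->C; (1,7):dx=-3,dy=+15->D; (1,8):dx=-2,dy=+4->D; (2,3):dx=+8,dy=+2->C
  (2,4):dx=+2,dy=-2->D; (2,5):dx=+3,dy=-5->D; (2,6):dx=+9,dy=-8->D; (2,7):dx=+4,dy=+4->C
  (2,8):dx=+5,dy=-7->D; (3,4):dx=-6,dy=-4->C; (3,5):dx=-5,dy=-7->C; (3,6):dx=+1,dy=-10->D
  (3,7):dx=-4,dy=+2->D; (3,8):dx=-3,dy=-9->C; (4,5):dx=+1,dy=-3->D; (4,6):dx=+7,dy=-6->D
  (4,7):dx=+2,dy=+6->C; (4,8):dx=+3,dy=-5->D; (5,6):dx=+6,dy=-3->D; (5,7):dx=+1,dy=+9->C
  (5,8):dx=+2,dy=-2->D; (6,7):dx=-5,dy=+12->D; (6,8):dx=-4,dy=+1->D; (7,8):dx=+1,dy=-11->D
Step 2: C = 9, D = 19, total pairs = 28.
Step 3: tau = (C - D)/(n(n-1)/2) = (9 - 19)/28 = -0.357143.
Step 4: Exact two-sided p-value (enumerate n! = 40320 permutations of y under H0): p = 0.275099.
Step 5: alpha = 0.1. fail to reject H0.

tau_b = -0.3571 (C=9, D=19), p = 0.275099, fail to reject H0.


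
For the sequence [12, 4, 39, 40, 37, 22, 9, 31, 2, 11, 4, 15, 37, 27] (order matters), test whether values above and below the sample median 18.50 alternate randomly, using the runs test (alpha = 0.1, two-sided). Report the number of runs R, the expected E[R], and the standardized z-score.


Step 1: Compute median = 18.50; label A = above, B = below.
Labels in order: BBAAAABABBBBAA  (n_A = 7, n_B = 7)
Step 2: Count runs R = 6.
Step 3: Under H0 (random ordering), E[R] = 2*n_A*n_B/(n_A+n_B) + 1 = 2*7*7/14 + 1 = 8.0000.
        Var[R] = 2*n_A*n_B*(2*n_A*n_B - n_A - n_B) / ((n_A+n_B)^2 * (n_A+n_B-1)) = 8232/2548 = 3.2308.
        SD[R] = 1.7974.
Step 4: Continuity-corrected z = (R + 0.5 - E[R]) / SD[R] = (6 + 0.5 - 8.0000) / 1.7974 = -0.8345.
Step 5: Two-sided p-value via normal approximation = 2*(1 - Phi(|z|)) = 0.403986.
Step 6: alpha = 0.1. fail to reject H0.

R = 6, z = -0.8345, p = 0.403986, fail to reject H0.


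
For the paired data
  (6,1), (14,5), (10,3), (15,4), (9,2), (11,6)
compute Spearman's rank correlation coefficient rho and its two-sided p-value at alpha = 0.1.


Step 1: Rank x and y separately (midranks; no ties here).
rank(x): 6->1, 14->5, 10->3, 15->6, 9->2, 11->4
rank(y): 1->1, 5->5, 3->3, 4->4, 2->2, 6->6
Step 2: d_i = R_x(i) - R_y(i); compute d_i^2.
  (1-1)^2=0, (5-5)^2=0, (3-3)^2=0, (6-4)^2=4, (2-2)^2=0, (4-6)^2=4
sum(d^2) = 8.
Step 3: rho = 1 - 6*8 / (6*(6^2 - 1)) = 1 - 48/210 = 0.771429.
Step 4: Under H0, t = rho * sqrt((n-2)/(1-rho^2)) = 2.4247 ~ t(4).
Step 5: Two-sided p-value from the t-distribution with 4 df = 0.072397.
Step 6: alpha = 0.1. reject H0.

rho = 0.7714, p = 0.072397, reject H0 at alpha = 0.1.


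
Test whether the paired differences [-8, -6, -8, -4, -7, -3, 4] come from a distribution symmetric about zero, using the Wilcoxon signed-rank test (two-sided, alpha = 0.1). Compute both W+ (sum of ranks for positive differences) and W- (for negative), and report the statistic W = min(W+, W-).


Step 1: Drop any zero differences (none here) and take |d_i|.
|d| = [8, 6, 8, 4, 7, 3, 4]
Step 2: Midrank |d_i| (ties get averaged ranks).
ranks: |8|->6.5, |6|->4, |8|->6.5, |4|->2.5, |7|->5, |3|->1, |4|->2.5
Step 3: Attach original signs; sum ranks with positive sign and with negative sign.
W+ = 2.5 = 2.5
W- = 6.5 + 4 + 6.5 + 2.5 + 5 + 1 = 25.5
(Check: W+ + W- = 28 should equal n(n+1)/2 = 28.)
Step 4: Test statistic W = min(W+, W-) = 2.5.
Step 5: Ties in |d|, so use the tie-corrected normal approximation.
        E[W] = n(n+1)/4 = 7*8/4 = 14.
        Tie groups: |d|=4 (t=2), |d|=8 (t=2); sum(t^3 - t) = 12.
        Var[W] = n(n+1)(2n+1)/24 - sum(t^3-t)/48 = 840/24 - 12/48 = 34.75.
        z = (W - E[W]) / sqrt(Var[W]) = (2.5 - 14) / 5.8949 = -1.9508.
        Two-sided p = 2*Phi(z) = 0.051077.
Step 6: alpha = 0.1. reject H0.

W+ = 2.5, W- = 25.5, W = min = 2.5, p = 0.051077, reject H0.


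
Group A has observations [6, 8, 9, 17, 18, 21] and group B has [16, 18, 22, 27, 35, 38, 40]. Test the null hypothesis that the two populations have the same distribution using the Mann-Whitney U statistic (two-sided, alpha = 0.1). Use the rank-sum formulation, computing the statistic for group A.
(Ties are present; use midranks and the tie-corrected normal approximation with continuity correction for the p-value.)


Step 1: Combine and sort all 13 observations; assign midranks.
sorted (value, group): (6,X), (8,X), (9,X), (16,Y), (17,X), (18,X), (18,Y), (21,X), (22,Y), (27,Y), (35,Y), (38,Y), (40,Y)
ranks: 6->1, 8->2, 9->3, 16->4, 17->5, 18->6.5, 18->6.5, 21->8, 22->9, 27->10, 35->11, 38->12, 40->13
Step 2: Rank sum for X: R1 = 1 + 2 + 3 + 5 + 6.5 + 8 = 25.5.
Step 3: U_X = R1 - n1(n1+1)/2 = 25.5 - 6*7/2 = 25.5 - 21 = 4.5.
       U_Y = n1*n2 - U_X = 42 - 4.5 = 37.5.
Step 4: Ties are present, so use the tie-corrected normal approximation (with continuity correction) for the p-value.
Step 5: p-value = 0.022087; compare to alpha = 0.1. reject H0.

U_X = 4.5, p = 0.022087, reject H0 at alpha = 0.1.


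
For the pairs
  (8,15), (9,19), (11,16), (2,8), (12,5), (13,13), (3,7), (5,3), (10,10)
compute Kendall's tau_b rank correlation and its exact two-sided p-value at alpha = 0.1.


Step 1: Enumerate the 36 unordered pairs (i,j) with i<j and classify each by sign(x_j-x_i) * sign(y_j-y_i).
  (1,2):dx=+1,dy=+4->C; (1,3):dx=+3,dy=+1->C; (1,4):dx=-6,dy=-7->C; (1,5):dx=+4,dy=-10->D
  (1,6):dx=+5,dy=-2->D; (1,7):dx=-5,dy=-8->C; (1,8):dx=-3,dy=-12->C; (1,9):dx=+2,dy=-5->D
  (2,3):dx=+2,dy=-3->D; (2,4):dx=-7,dy=-11->C; (2,5):dx=+3,dy=-14->D; (2,6):dx=+4,dy=-6->D
  (2,7):dx=-6,dy=-12->C; (2,8):dx=-4,dy=-16->C; (2,9):dx=+1,dy=-9->D; (3,4):dx=-9,dy=-8->C
  (3,5):dx=+1,dy=-11->D; (3,6):dx=+2,dy=-3->D; (3,7):dx=-8,dy=-9->C; (3,8):dx=-6,dy=-13->C
  (3,9):dx=-1,dy=-6->C; (4,5):dx=+10,dy=-3->D; (4,6):dx=+11,dy=+5->C; (4,7):dx=+1,dy=-1->D
  (4,8):dx=+3,dy=-5->D; (4,9):dx=+8,dy=+2->C; (5,6):dx=+1,dy=+8->C; (5,7):dx=-9,dy=+2->D
  (5,8):dx=-7,dy=-2->C; (5,9):dx=-2,dy=+5->D; (6,7):dx=-10,dy=-6->C; (6,8):dx=-8,dy=-10->C
  (6,9):dx=-3,dy=-3->C; (7,8):dx=+2,dy=-4->D; (7,9):dx=+7,dy=+3->C; (8,9):dx=+5,dy=+7->C
Step 2: C = 21, D = 15, total pairs = 36.
Step 3: tau = (C - D)/(n(n-1)/2) = (21 - 15)/36 = 0.166667.
Step 4: Exact two-sided p-value (enumerate n! = 362880 permutations of y under H0): p = 0.612202.
Step 5: alpha = 0.1. fail to reject H0.

tau_b = 0.1667 (C=21, D=15), p = 0.612202, fail to reject H0.
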